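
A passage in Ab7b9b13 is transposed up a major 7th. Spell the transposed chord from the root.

G  B  D  F  Ab  Eb

A major 7th up from Ab is G, so the new chord is G dominant seventh flat nine flat thirteen.
- root: G
- major 3rd: B
- perfect 5th: D
- minor 7th: F
- minor 9th: Ab
- minor 13th: Eb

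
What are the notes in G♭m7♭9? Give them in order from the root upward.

Gb  Bbb  Db  Fb  Abb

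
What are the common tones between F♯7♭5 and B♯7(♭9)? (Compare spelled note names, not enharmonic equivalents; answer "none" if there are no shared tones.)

A#

F♯7♭5: F# A# C E
B♯7(♭9): B# D## F## A# C#
Common to both → A#.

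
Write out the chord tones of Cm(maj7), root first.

Root C, quality minor-major seventh:
C — root
Eb — minor 3rd
G — perfect 5th
B — major 7th

C  Eb  G  B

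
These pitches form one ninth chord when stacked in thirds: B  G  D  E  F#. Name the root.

E

Arranged so that each adjacent pair is a third by letter name: E – G – B – D – F#.
The bottom of that stack, E, is the root (this is E minor ninth).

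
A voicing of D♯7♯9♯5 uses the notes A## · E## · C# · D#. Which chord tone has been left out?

The full D♯7♯9♯5 chord is D#, F##, A##, C#, E##.
Comparing with the voicing, the major 3rd (3rd) — F## — is absent.

F##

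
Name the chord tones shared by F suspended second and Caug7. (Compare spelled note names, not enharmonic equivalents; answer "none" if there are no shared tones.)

F suspended second: F G C
Caug7: C E G♯ B♭
Common to both → C.

C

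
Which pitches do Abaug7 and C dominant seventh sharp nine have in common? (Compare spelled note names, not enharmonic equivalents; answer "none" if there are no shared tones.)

Abaug7 = Ab, C, E, Gb.
C dominant seventh sharp nine = C, E, G, Bb, D#.
Shared: C, E.

C, E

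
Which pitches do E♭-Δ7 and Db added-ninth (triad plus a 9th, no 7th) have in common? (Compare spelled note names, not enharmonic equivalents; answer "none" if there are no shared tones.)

Eb

E♭-Δ7: Eb Gb Bb D
Db added-ninth: Db F Ab Eb
Common to both → Eb.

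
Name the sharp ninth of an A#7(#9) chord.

Root of A#7(#9) = A♯. The 9th is an augmented 9th: A♯ up an augmented 9th → B𝄪.

B𝄪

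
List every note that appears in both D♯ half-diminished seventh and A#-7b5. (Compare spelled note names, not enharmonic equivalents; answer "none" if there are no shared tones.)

D♯ half-diminished seventh: D# F# A C#
A#-7b5: A# C# E G#
Common to both → C#.

C#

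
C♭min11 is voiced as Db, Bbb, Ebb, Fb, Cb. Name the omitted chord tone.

The full C♭min11 chord is Cb, Ebb, Gb, Bbb, Db, Fb.
Comparing with the voicing, the perfect 5th (5th) — Gb — is absent.

Gb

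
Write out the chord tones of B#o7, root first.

Root B#, quality diminished seventh:
B# — root
D# — minor 3rd
F# — diminished 5th
A — diminished 7th

B#, D#, F#, A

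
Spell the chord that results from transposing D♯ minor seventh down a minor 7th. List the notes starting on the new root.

A minor 7th down from D-sharp is E-sharp, so the new chord is E-sharp minor seventh.
- root: E-sharp
- minor 3rd: G-sharp
- perfect 5th: B-sharp
- minor 7th: D-sharp

E-sharp, G-sharp, B-sharp, D-sharp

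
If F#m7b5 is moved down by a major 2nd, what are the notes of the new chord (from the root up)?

A major 2nd down from F# is E, so the new chord is E half-diminished seventh.
- root: E
- minor 3rd: G
- diminished 5th: Bb
- minor 7th: D

E  G  Bb  D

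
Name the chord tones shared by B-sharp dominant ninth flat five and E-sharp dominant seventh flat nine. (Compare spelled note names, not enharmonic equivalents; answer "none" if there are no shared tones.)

B-sharp – F-sharp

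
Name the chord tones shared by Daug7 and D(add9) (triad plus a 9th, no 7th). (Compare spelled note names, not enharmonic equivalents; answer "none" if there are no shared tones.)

D, F♯

Daug7 = D, F♯, A♯, C.
D(add9) = D, F♯, A, E.
Shared: D, F♯.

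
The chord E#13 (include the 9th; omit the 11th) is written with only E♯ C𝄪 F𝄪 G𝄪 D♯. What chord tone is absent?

B♯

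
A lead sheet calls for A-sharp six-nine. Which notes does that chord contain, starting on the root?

A#, C##, E#, F##, B#

A-sharp six-nine is a six-nine built on A#.
- root: A#
- major 3rd: C##
- perfect 5th: E#
- major 6th: F##
- major 9th: B#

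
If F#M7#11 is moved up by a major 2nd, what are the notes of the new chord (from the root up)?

Transposed root: F♯ → G♯ (major 2nd up). So we spell G♯ major seventh sharp eleven:
root → G♯
3rd (major 3rd) → B♯
5th (perfect 5th) → D♯
7th (major 7th) → F𝄪
11th (augmented 11th) → C𝄪

G♯, B♯, D♯, F𝄪, C𝄪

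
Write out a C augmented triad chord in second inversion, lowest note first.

G-sharp  C  E

In root position, C augmented triad is C–E–G-sharp.
Second inversion puts the fifth (G-sharp) in the bass.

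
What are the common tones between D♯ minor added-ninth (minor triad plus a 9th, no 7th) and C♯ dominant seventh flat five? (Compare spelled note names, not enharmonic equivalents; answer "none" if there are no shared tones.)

E-sharp

D♯ minor added-ninth: D-sharp F-sharp A-sharp E-sharp
C♯ dominant seventh flat five: C-sharp E-sharp G B
Common to both → E-sharp.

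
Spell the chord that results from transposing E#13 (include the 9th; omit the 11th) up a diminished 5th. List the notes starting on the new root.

B  D♯  F♯  A  C♯  G♯

E♯ up a diminished 5th → B. New chord: B dominant thirteenth.
B — root
D♯ — major 3rd
F♯ — perfect 5th
A — minor 7th
C♯ — major 9th
G♯ — major 13th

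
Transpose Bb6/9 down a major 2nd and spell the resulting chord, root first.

A major 2nd down from Bb is Ab, so the new chord is Ab six-nine.
- root: Ab
- major 3rd: C
- perfect 5th: Eb
- major 6th: F
- major 9th: Bb

Ab – C – Eb – F – Bb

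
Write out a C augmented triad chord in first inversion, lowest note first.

In root position, C augmented triad is C–E–G-sharp.
First inversion puts the third (E) in the bass.

E – G-sharp – C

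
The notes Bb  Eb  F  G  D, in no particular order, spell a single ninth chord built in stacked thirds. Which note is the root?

Stacking in thirds gives Eb – G – Bb – D – F, so Eb is the root — Eb major ninth.

Eb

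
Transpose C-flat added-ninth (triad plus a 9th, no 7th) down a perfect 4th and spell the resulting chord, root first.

G♭ B♭ D♭ A♭

C♭ down a perfect 4th → G♭. New chord: G♭ added-ninth.
- root: G♭
- major 3rd: B♭
- perfect 5th: D♭
- major 9th: A♭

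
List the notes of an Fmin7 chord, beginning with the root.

F, Ab, C, Eb

Fmin7: minor seventh on F.
- root: F
- minor 3rd: Ab
- perfect 5th: C
- minor 7th: Eb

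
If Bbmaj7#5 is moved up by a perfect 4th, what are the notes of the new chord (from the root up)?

Eb G B D

Bb up a perfect 4th → Eb. New chord: Eb augmented major seventh.
Root: Eb
Major 3rd (3rd): G
Augmented 5th (5th): B
Major 7th (7th): D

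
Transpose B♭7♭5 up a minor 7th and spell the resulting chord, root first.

A♭  C  E𝄫  G♭

A minor 7th up from B♭ is A♭, so the new chord is A♭ dominant seventh flat five.
A♭ — root
C — major 3rd
E𝄫 — diminished 5th
G♭ — minor 7th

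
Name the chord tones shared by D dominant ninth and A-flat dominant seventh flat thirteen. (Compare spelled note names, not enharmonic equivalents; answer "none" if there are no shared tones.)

C

D dominant ninth = D, F-sharp, A, C, E.
A-flat dominant seventh flat thirteen = A-flat, C, E-flat, G-flat, F-flat.
Shared: C.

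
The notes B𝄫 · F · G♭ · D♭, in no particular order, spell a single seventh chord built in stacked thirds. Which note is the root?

G♭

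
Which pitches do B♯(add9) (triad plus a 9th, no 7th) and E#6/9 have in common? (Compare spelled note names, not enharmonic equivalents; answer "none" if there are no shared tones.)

B♯(add9) = B#, D##, F##, C##.
E#6/9 = E#, G##, B#, C##, F##.
Shared: B#, F##, C##.

B#, F##, C##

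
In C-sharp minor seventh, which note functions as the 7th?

B

C-sharp minor seventh is built on C#; its 7th is a minor 7th above the root.
A seventh above C uses the letter B, and the minor 7th above C# is B.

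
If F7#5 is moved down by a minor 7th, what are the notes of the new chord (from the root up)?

Transposed root: F → G (minor 7th down). So we spell G augmented seventh:
root → G
3rd (major 3rd) → B
5th (augmented 5th) → D#
7th (minor 7th) → F

G – B – D# – F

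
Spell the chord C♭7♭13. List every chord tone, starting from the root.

Cb – Eb – Gb – Bbb – Abb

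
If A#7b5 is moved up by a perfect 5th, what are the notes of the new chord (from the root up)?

A# up a perfect 5th → E#. New chord: E# dominant seventh flat five.
- root: E#
- major 3rd: G##
- diminished 5th: B
- minor 7th: D#

E#  G##  B  D#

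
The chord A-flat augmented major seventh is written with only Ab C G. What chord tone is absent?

A-flat augmented major seventh = Ab, C, E, G. The voicing lacks the 5th (augmented 5th), E.

E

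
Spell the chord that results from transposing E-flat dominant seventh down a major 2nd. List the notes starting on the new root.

D-flat F A-flat C-flat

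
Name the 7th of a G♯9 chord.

Root of G♯9 = G♯. The 7th is a minor 7th: G♯ up a minor 7th → F♯.

F♯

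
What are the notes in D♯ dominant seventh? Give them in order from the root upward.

D# – F## – A# – C#

Root D#, quality dominant seventh:
- root: D#
- major 3rd: F##
- perfect 5th: A#
- minor 7th: C#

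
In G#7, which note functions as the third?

B♯

G#7 is built on G♯; its 3rd is a major 3rd above the root.
A third above G uses the letter B, and the major 3rd above G♯ is B♯.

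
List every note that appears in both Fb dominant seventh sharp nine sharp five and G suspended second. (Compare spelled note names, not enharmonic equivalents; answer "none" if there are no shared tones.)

G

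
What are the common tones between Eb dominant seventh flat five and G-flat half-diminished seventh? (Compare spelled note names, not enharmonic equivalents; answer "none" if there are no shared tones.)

Eb dominant seventh flat five: Eb G Bbb Db
G-flat half-diminished seventh: Gb Bbb Dbb Fb
Common to both → Bbb.

Bbb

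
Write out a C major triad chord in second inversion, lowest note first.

In root position, C major triad is C–E–G.
Second inversion puts the fifth (G) in the bass.

G – C – E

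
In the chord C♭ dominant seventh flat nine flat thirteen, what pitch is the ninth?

D-double-flat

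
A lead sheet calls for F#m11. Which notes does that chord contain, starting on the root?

F# A C# E G# B

F#m11: minor eleventh on F#.
Root: F#
Minor 3rd (3rd): A
Perfect 5th (5th): C#
Minor 7th (7th): E
Major 9th (9th): G#
Perfect 11th (11th): B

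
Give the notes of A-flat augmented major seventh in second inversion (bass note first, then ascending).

A-flat augmented major seventh = A-flat–C–E–G; second inversion → fifth (E) lowest.

E – G – A-flat – C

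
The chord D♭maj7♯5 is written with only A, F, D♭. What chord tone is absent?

C

The full D♭maj7♯5 chord is D♭, F, A, C.
Comparing with the voicing, the major 7th (7th) — C — is absent.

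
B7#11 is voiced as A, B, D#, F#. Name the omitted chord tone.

The full B7#11 chord is B, D#, F#, A, E#.
Comparing with the voicing, the augmented 11th (11th) — E# — is absent.

E#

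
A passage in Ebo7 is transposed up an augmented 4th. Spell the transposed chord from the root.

A, C, E♭, G♭

E♭ up an augmented 4th → A. New chord: A diminished seventh.
Root: A
Minor 3rd (3rd): C
Diminished 5th (5th): E♭
Diminished 7th (7th): G♭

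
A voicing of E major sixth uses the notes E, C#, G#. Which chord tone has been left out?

B

E major sixth = E, G#, B, C#. The voicing lacks the 5th (perfect 5th), B.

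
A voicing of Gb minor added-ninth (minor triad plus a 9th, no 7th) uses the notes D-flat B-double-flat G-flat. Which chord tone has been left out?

Gb minor added-ninth = G-flat, B-double-flat, D-flat, A-flat. The voicing lacks the 9th (major 9th), A-flat.

A-flat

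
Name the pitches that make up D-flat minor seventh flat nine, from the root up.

D-flat minor seventh flat nine is a minor seventh flat nine built on Db.
Root: Db
Minor 3rd (3rd): Fb
Perfect 5th (5th): Ab
Minor 7th (7th): Cb
Minor 9th (9th): Ebb

Db, Fb, Ab, Cb, Ebb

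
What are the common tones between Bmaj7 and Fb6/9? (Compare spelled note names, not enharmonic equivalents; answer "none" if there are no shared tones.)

Bmaj7: B D# F# A#
Fb6/9: Fb Ab Cb Db Gb
Common to both → none.

none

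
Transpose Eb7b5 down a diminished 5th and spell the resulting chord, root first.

A  C#  Eb  G

Eb down a diminished 5th → A. New chord: A dominant seventh flat five.
A — root
C# — major 3rd
Eb — diminished 5th
G — minor 7th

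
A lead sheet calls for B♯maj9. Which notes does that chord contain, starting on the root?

B♯maj9: major ninth on B#.
Root: B#
Major 3rd (3rd): D##
Perfect 5th (5th): F##
Major 7th (7th): A##
Major 9th (9th): C##

B# – D## – F## – A## – C##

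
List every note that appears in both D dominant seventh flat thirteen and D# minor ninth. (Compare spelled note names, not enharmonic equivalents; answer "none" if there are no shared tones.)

F♯

D dominant seventh flat thirteen = D, F♯, A, C, B♭.
D# minor ninth = D♯, F♯, A♯, C♯, E♯.
Shared: F♯.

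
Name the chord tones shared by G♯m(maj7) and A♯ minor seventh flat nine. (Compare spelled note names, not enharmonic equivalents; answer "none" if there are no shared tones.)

G♯  B

G♯m(maj7) = G♯, B, D♯, F𝄪.
A♯ minor seventh flat nine = A♯, C♯, E♯, G♯, B.
Shared: G♯, B.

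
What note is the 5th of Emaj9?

Root of Emaj9 = E. The 5th is a perfect 5th: E up a perfect 5th → B.

B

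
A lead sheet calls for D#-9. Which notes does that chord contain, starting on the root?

D#-9 is a minor ninth built on D♯.
root → D♯
3rd (minor 3rd) → F♯
5th (perfect 5th) → A♯
7th (minor 7th) → C♯
9th (major 9th) → E♯

D♯  F♯  A♯  C♯  E♯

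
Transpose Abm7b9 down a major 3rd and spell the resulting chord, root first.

Transposed root: Ab → Fb (major 3rd down). So we spell Fb minor seventh flat nine:
- root: Fb
- minor 3rd: Abb
- perfect 5th: Cb
- minor 7th: Ebb
- minor 9th: Gbb

Fb Abb Cb Ebb Gbb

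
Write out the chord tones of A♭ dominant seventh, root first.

Ab C Eb Gb

A♭ dominant seventh is a dominant seventh built on Ab.
- root: Ab
- major 3rd: C
- perfect 5th: Eb
- minor 7th: Gb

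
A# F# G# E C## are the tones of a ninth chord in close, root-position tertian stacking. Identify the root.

Arranged so that each adjacent pair is a third by letter name: F# – A# – C## – E – G#.
The bottom of that stack, F#, is the root (this is F# dominant ninth sharp five).

F#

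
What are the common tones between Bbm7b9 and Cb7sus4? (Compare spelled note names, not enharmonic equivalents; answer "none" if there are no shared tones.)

Bbm7b9 = Bb, Db, F, Ab, Cb.
Cb7sus4 = Cb, Fb, Gb, Bbb.
Shared: Cb.

Cb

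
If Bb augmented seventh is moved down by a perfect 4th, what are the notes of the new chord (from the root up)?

A perfect 4th down from B-flat is F, so the new chord is F augmented seventh.
- root: F
- major 3rd: A
- augmented 5th: C-sharp
- minor 7th: E-flat

F – A – C-sharp – E-flat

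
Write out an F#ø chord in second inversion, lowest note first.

C  E  F#  A

In root position, F#ø is F#–A–C–E.
Second inversion puts the fifth (C) in the bass.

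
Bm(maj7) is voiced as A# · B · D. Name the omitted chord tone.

F#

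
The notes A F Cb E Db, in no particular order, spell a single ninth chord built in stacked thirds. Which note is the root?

Stacking in thirds gives Db – F – A – Cb – E, so Db is the root — Db dominant seventh sharp nine sharp five.

Db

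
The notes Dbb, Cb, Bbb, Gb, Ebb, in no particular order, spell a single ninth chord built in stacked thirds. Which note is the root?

Arranged so that each adjacent pair is a third by letter name: Cb – Ebb – Gb – Bbb – Dbb.
The bottom of that stack, Cb, is the root (this is Cb minor seventh flat nine).

Cb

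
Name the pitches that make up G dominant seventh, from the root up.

G, B, D, F

G dominant seventh: dominant seventh on G.
root → G
3rd (major 3rd) → B
5th (perfect 5th) → D
7th (minor 7th) → F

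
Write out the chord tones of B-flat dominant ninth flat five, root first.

Bb D Fb Ab C

Root Bb, quality dominant ninth flat five:
- root: Bb
- major 3rd: D
- diminished 5th: Fb
- minor 7th: Ab
- major 9th: C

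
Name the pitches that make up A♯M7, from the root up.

A♯M7: major seventh on A♯.
root → A♯
3rd (major 3rd) → C𝄪
5th (perfect 5th) → E♯
7th (major 7th) → G𝄪

A♯, C𝄪, E♯, G𝄪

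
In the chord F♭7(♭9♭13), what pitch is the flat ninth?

F♭7(♭9♭13) is built on Fb; its 9th is a minor 9th above the root.
A second above F uses the letter G, and the minor 9th above Fb is Gbb.

Gbb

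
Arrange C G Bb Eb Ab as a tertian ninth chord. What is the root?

Ab

Arranged so that each adjacent pair is a third by letter name: Ab – C – Eb – G – Bb.
The bottom of that stack, Ab, is the root (this is Ab major ninth).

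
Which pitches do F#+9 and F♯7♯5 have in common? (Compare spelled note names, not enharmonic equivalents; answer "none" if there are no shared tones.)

F♯, A♯, C𝄪, E

F#+9: F♯ A♯ C𝄪 E G♯
F♯7♯5: F♯ A♯ C𝄪 E
Common to both → F♯, A♯, C𝄪, E.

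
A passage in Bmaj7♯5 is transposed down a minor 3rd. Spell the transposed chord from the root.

A minor 3rd down from B is G♯, so the new chord is G♯ augmented major seventh.
Root: G♯
Major 3rd (3rd): B♯
Augmented 5th (5th): D𝄪
Major 7th (7th): F𝄪

G♯  B♯  D𝄪  F𝄪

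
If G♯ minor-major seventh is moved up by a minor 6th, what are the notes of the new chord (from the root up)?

E  G  B  D#

Transposed root: G# → E (minor 6th up). So we spell E minor-major seventh:
E — root
G — minor 3rd
B — perfect 5th
D# — major 7th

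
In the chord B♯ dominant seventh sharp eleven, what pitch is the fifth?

F##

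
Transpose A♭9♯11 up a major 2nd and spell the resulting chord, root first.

A major 2nd up from Ab is Bb, so the new chord is Bb dominant ninth sharp eleven.
Root: Bb
Major 3rd (3rd): D
Perfect 5th (5th): F
Minor 7th (7th): Ab
Major 9th (9th): C
Augmented 11th (11th): E

Bb  D  F  Ab  C  E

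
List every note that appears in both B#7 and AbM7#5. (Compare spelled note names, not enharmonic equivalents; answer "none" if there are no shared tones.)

none

B#7 = B#, D##, F##, A#.
AbM7#5 = Ab, C, E, G.
Shared: none.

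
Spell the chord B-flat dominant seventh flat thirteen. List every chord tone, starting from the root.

Root B♭, quality dominant seventh flat thirteen:
root → B♭
3rd (major 3rd) → D
5th (perfect 5th) → F
7th (minor 7th) → A♭
13th (minor 13th) → G♭

B♭, D, F, A♭, G♭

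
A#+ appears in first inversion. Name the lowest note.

C##

A#+ = A#–C##–E##. First inversion → third in the bass = C##.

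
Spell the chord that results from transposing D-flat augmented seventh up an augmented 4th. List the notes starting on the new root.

G, B, D-sharp, F

Transposed root: D-flat → G (augmented 4th up). So we spell G augmented seventh:
Root: G
Major 3rd (3rd): B
Augmented 5th (5th): D-sharp
Minor 7th (7th): F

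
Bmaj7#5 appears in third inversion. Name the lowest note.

Bmaj7#5 = B–D♯–F𝄪–A♯. Third inversion → seventh in the bass = A♯.

A♯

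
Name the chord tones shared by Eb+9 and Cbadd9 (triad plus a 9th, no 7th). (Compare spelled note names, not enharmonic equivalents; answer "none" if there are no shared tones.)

Eb+9 = Eb, G, B, Db, F.
Cbadd9 = Cb, Eb, Gb, Db.
Shared: Eb, Db.

Eb  Db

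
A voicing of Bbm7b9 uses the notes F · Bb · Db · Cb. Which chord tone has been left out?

The full Bbm7b9 chord is Bb, Db, F, Ab, Cb.
Comparing with the voicing, the minor 7th (7th) — Ab — is absent.

Ab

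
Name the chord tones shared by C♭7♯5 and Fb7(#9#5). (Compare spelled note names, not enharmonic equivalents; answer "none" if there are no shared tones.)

C♭7♯5 = Cb, Eb, G, Bbb.
Fb7(#9#5) = Fb, Ab, C, Ebb, G.
Shared: G.

G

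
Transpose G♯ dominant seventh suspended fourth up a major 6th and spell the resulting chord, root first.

E-sharp  A-sharp  B-sharp  D-sharp

A major 6th up from G-sharp is E-sharp, so the new chord is E-sharp dominant seventh suspended fourth.
Root: E-sharp
Perfect 4th (4th): A-sharp
Perfect 5th (5th): B-sharp
Minor 7th (7th): D-sharp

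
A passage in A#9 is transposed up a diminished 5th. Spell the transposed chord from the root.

A# up a diminished 5th → E. New chord: E dominant ninth.
- root: E
- major 3rd: G#
- perfect 5th: B
- minor 7th: D
- major 9th: F#

E – G# – B – D – F#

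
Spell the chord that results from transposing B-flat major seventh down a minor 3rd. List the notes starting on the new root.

A minor 3rd down from B♭ is G, so the new chord is G major seventh.
Root: G
Major 3rd (3rd): B
Perfect 5th (5th): D
Major 7th (7th): F♯

G B D F♯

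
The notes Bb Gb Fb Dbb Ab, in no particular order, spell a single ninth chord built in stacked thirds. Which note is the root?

Gb

Stacking in thirds gives Gb – Bb – Dbb – Fb – Ab, so Gb is the root — Gb dominant ninth flat five.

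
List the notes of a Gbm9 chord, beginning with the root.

G♭, B𝄫, D♭, F♭, A♭

Gbm9 is a minor ninth built on G♭.
G♭ — root
B𝄫 — minor 3rd
D♭ — perfect 5th
F♭ — minor 7th
A♭ — major 9th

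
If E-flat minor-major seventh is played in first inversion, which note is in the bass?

G-flat

E-flat minor-major seventh in root position is E-flat–G-flat–B-flat–D.
First inversion places the third in the bass, which is G-flat.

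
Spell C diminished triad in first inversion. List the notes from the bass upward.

E♭, G♭, C

C diminished triad = C–E♭–G♭; first inversion → third (E♭) lowest.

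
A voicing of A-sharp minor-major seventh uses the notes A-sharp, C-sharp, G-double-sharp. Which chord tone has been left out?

E-sharp

The full A-sharp minor-major seventh chord is A-sharp, C-sharp, E-sharp, G-double-sharp.
Comparing with the voicing, the perfect 5th (5th) — E-sharp — is absent.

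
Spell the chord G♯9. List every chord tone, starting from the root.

G# B# D# F# A#

G♯9 is a dominant ninth built on G#.
Root: G#
Major 3rd (3rd): B#
Perfect 5th (5th): D#
Minor 7th (7th): F#
Major 9th (9th): A#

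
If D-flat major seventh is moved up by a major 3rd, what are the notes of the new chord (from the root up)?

Db up a major 3rd → F. New chord: F major seventh.
root → F
3rd (major 3rd) → A
5th (perfect 5th) → C
7th (major 7th) → E

F – A – C – E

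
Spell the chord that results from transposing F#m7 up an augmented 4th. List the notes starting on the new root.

B#, D#, F##, A#

Transposed root: F# → B# (augmented 4th up). So we spell B# minor seventh:
root → B#
3rd (minor 3rd) → D#
5th (perfect 5th) → F##
7th (minor 7th) → A#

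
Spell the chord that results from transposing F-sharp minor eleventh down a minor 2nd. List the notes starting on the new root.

E-sharp, G-sharp, B-sharp, D-sharp, F-double-sharp, A-sharp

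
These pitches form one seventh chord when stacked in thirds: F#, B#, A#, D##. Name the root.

Arranged so that each adjacent pair is a third by letter name: B# – D## – F# – A#.
The bottom of that stack, B#, is the root (this is B# dominant seventh flat five).

B#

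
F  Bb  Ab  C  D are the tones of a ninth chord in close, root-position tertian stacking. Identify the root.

Bb

Arranged so that each adjacent pair is a third by letter name: Bb – D – F – Ab – C.
The bottom of that stack, Bb, is the root (this is Bb dominant ninth).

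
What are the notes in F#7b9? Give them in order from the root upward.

F#, A#, C#, E, G

F#7b9 is a dominant seventh flat nine built on F#.
- root: F#
- major 3rd: A#
- perfect 5th: C#
- minor 7th: E
- minor 9th: G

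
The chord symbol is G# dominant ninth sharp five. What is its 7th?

G# dominant ninth sharp five is built on G#; its 7th is a minor 7th above the root.
A seventh above G uses the letter F, and the minor 7th above G# is F#.

F#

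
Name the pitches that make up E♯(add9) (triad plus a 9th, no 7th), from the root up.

E#, G##, B#, F##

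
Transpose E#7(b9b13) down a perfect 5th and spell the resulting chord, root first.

E♯ down a perfect 5th → A♯. New chord: A♯ dominant seventh flat nine flat thirteen.
root → A♯
3rd (major 3rd) → C𝄪
5th (perfect 5th) → E♯
7th (minor 7th) → G♯
9th (minor 9th) → B
13th (minor 13th) → F♯

A♯ C𝄪 E♯ G♯ B F♯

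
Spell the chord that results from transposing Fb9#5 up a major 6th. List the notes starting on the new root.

Transposed root: Fb → Db (major 6th up). So we spell Db dominant ninth sharp five:
root → Db
3rd (major 3rd) → F
5th (augmented 5th) → A
7th (minor 7th) → Cb
9th (major 9th) → Eb

Db F A Cb Eb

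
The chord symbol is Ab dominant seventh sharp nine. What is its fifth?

E-flat

Root of Ab dominant seventh sharp nine = A-flat. The 5th is a perfect 5th: A-flat up a perfect 5th → E-flat.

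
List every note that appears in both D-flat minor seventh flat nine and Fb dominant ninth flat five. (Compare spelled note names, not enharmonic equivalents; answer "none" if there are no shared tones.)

D-flat minor seventh flat nine: Db Fb Ab Cb Ebb
Fb dominant ninth flat five: Fb Ab Cbb Ebb Gb
Common to both → Fb, Ab, Ebb.

Fb, Ab, Ebb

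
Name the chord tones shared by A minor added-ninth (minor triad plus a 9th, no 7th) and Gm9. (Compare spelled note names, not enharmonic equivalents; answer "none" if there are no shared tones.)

A

A minor added-ninth: A C E B
Gm9: G B♭ D F A
Common to both → A.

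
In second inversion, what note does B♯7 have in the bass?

B♯7 = B♯–D𝄪–F𝄪–A♯. Second inversion → fifth in the bass = F𝄪.

F𝄪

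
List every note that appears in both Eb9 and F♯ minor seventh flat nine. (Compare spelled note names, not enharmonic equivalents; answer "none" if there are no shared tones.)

G

Eb9: Eb G Bb Db F
F♯ minor seventh flat nine: F# A C# E G
Common to both → G.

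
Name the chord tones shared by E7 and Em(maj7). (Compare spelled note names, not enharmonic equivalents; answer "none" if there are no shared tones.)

E B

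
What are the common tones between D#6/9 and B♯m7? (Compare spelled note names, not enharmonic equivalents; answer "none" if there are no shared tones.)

D#6/9: D# F## A# B# E#
B♯m7: B# D# F## A#
Common to both → D#, F##, A#, B#.

D#  F##  A#  B#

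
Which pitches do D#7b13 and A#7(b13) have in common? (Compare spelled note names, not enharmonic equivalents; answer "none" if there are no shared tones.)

D#7b13: D♯ F𝄪 A♯ C♯ B
A#7(b13): A♯ C𝄪 E♯ G♯ F♯
Common to both → A♯.

A♯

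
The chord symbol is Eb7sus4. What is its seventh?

Db

Root of Eb7sus4 = Eb. The 7th is a minor 7th: Eb up a minor 7th → Db.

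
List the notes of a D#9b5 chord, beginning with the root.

D#9b5: dominant ninth flat five on D#.
root → D#
3rd (major 3rd) → F##
5th (diminished 5th) → A
7th (minor 7th) → C#
9th (major 9th) → E#

D#, F##, A, C#, E#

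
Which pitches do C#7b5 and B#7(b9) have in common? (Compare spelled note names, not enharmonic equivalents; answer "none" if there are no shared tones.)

C#

C#7b5: C# E# G B
B#7(b9): B# D## F## A# C#
Common to both → C#.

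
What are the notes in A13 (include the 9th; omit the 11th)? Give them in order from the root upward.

A13: dominant thirteenth on A.
- root: A
- major 3rd: C#
- perfect 5th: E
- minor 7th: G
- major 9th: B
- major 13th: F#

A, C#, E, G, B, F#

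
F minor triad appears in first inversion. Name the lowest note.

A-flat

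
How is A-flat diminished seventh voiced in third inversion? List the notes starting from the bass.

G𝄫 – A♭ – C♭ – E𝄫

In root position, A-flat diminished seventh is A♭–C♭–E𝄫–G𝄫.
Third inversion puts the seventh (G𝄫) in the bass.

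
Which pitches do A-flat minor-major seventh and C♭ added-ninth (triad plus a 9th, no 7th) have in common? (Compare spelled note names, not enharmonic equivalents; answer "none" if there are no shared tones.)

A-flat minor-major seventh: A-flat C-flat E-flat G
C♭ added-ninth: C-flat E-flat G-flat D-flat
Common to both → C-flat, E-flat.

C-flat, E-flat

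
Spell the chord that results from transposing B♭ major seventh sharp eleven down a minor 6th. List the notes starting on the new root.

A minor 6th down from Bb is D, so the new chord is D major seventh sharp eleven.
Root: D
Major 3rd (3rd): F#
Perfect 5th (5th): A
Major 7th (7th): C#
Augmented 11th (11th): G#

D – F# – A – C# – G#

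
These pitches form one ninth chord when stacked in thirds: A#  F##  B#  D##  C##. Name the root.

B#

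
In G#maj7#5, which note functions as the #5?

D##

G#maj7#5 is built on G#; its 5th is an augmented 5th above the root.
A fifth above G uses the letter D, and the augmented 5th above G# is D##.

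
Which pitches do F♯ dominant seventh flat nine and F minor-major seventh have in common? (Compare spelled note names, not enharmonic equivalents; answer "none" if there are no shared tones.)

E

F♯ dominant seventh flat nine = F-sharp, A-sharp, C-sharp, E, G.
F minor-major seventh = F, A-flat, C, E.
Shared: E.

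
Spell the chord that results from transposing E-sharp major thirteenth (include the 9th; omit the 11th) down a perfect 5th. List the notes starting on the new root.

E-sharp down a perfect 5th → A-sharp. New chord: A-sharp major thirteenth.
- root: A-sharp
- major 3rd: C-double-sharp
- perfect 5th: E-sharp
- major 7th: G-double-sharp
- major 9th: B-sharp
- major 13th: F-double-sharp

A-sharp – C-double-sharp – E-sharp – G-double-sharp – B-sharp – F-double-sharp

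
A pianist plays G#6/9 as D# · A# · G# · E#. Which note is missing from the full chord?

B#

G#6/9 = G#, B#, D#, E#, A#. The voicing lacks the 3rd (major 3rd), B#.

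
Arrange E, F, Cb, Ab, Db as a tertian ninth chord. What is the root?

Db

Stacking in thirds gives Db – F – Ab – Cb – E, so Db is the root — Db dominant seventh sharp nine.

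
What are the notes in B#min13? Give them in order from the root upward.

B#, D#, F##, A#, C##, E#, G##

B#min13: minor thirteenth on B#.
B# — root
D# — minor 3rd
F## — perfect 5th
A# — minor 7th
C## — major 9th
E# — perfect 11th
G## — major 13th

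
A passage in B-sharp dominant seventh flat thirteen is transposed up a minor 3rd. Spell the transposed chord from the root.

D-sharp – F-double-sharp – A-sharp – C-sharp – B

A minor 3rd up from B-sharp is D-sharp, so the new chord is D-sharp dominant seventh flat thirteen.
- root: D-sharp
- major 3rd: F-double-sharp
- perfect 5th: A-sharp
- minor 7th: C-sharp
- minor 13th: B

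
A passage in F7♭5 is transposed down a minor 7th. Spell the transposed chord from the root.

G B D♭ F

F down a minor 7th → G. New chord: G dominant seventh flat five.
- root: G
- major 3rd: B
- diminished 5th: D♭
- minor 7th: F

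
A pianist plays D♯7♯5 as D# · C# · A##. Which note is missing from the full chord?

F##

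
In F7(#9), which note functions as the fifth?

C

Root of F7(#9) = F. The 5th is a perfect 5th: F up a perfect 5th → C.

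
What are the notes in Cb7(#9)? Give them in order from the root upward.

Cb – Eb – Gb – Bbb – D

Cb7(#9): dominant seventh sharp nine on Cb.
root → Cb
3rd (major 3rd) → Eb
5th (perfect 5th) → Gb
7th (minor 7th) → Bbb
9th (augmented 9th) → D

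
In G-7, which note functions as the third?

G-7 is built on G; its 3rd is a minor 3rd above the root.
A third above G uses the letter B, and the minor 3rd above G is B♭.

B♭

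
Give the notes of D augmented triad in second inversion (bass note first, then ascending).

A-sharp – D – F-sharp

D augmented triad = D–F-sharp–A-sharp; second inversion → fifth (A-sharp) lowest.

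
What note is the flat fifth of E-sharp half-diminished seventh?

B

Root of E-sharp half-diminished seventh = E-sharp. The 5th is a diminished 5th: E-sharp up a diminished 5th → B.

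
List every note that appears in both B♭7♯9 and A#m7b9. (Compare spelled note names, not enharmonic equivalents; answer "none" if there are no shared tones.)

B♭7♯9: B♭ D F A♭ C♯
A#m7b9: A♯ C♯ E♯ G♯ B
Common to both → C♯.

C♯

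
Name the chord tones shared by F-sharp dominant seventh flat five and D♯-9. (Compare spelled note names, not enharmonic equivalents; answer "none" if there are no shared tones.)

F#, A#

F-sharp dominant seventh flat five = F#, A#, C, E.
D♯-9 = D#, F#, A#, C#, E#.
Shared: F#, A#.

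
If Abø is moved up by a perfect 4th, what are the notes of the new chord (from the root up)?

Transposed root: Ab → Db (perfect 4th up). So we spell Db half-diminished seventh:
Db — root
Fb — minor 3rd
Abb — diminished 5th
Cb — minor 7th

Db, Fb, Abb, Cb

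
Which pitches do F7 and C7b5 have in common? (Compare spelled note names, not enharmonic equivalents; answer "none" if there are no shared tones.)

F7 = F, A, C, Eb.
C7b5 = C, E, Gb, Bb.
Shared: C.

C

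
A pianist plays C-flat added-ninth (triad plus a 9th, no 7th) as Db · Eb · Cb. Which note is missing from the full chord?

Gb

The full C-flat added-ninth chord is Cb, Eb, Gb, Db.
Comparing with the voicing, the perfect 5th (5th) — Gb — is absent.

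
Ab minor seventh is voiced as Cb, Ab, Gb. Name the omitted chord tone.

The full Ab minor seventh chord is Ab, Cb, Eb, Gb.
Comparing with the voicing, the perfect 5th (5th) — Eb — is absent.

Eb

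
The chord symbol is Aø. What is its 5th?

Root of Aø = A. The 5th is a diminished 5th: A up a diminished 5th → Eb.

Eb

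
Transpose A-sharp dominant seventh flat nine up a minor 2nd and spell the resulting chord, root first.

B D-sharp F-sharp A C

A minor 2nd up from A-sharp is B, so the new chord is B dominant seventh flat nine.
root → B
3rd (major 3rd) → D-sharp
5th (perfect 5th) → F-sharp
7th (minor 7th) → A
9th (minor 9th) → C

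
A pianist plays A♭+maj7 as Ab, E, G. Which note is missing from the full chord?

C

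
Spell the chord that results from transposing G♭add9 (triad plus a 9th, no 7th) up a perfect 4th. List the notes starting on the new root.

Cb  Eb  Gb  Db

Gb up a perfect 4th → Cb. New chord: Cb added-ninth.
root → Cb
3rd (major 3rd) → Eb
5th (perfect 5th) → Gb
9th (major 9th) → Db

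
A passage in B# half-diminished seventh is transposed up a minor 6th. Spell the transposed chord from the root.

Transposed root: B-sharp → G-sharp (minor 6th up). So we spell G-sharp half-diminished seventh:
- root: G-sharp
- minor 3rd: B
- diminished 5th: D
- minor 7th: F-sharp

G-sharp, B, D, F-sharp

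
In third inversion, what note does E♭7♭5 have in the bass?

E♭7♭5 = Eb–G–Bbb–Db. Third inversion → seventh in the bass = Db.

Db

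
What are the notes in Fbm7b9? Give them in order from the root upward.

Fb, Abb, Cb, Ebb, Gbb

Fbm7b9: minor seventh flat nine on Fb.
Root: Fb
Minor 3rd (3rd): Abb
Perfect 5th (5th): Cb
Minor 7th (7th): Ebb
Minor 9th (9th): Gbb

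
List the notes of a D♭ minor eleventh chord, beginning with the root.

D♭, F♭, A♭, C♭, E♭, G♭

D♭ minor eleventh: minor eleventh on D♭.
Root: D♭
Minor 3rd (3rd): F♭
Perfect 5th (5th): A♭
Minor 7th (7th): C♭
Major 9th (9th): E♭
Perfect 11th (11th): G♭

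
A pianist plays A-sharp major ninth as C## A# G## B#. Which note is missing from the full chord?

E#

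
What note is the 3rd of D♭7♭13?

F

D♭7♭13 is built on D♭; its 3rd is a major 3rd above the root.
A third above D uses the letter F, and the major 3rd above D♭ is F.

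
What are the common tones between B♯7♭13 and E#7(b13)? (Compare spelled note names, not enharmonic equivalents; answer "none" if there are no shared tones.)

B#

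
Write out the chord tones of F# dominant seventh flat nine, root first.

F#, A#, C#, E, G

F# dominant seventh flat nine is a dominant seventh flat nine built on F#.
F# — root
A# — major 3rd
C# — perfect 5th
E — minor 7th
G — minor 9th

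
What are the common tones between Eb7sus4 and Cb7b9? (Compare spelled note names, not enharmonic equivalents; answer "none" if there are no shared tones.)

Eb

Eb7sus4: Eb Ab Bb Db
Cb7b9: Cb Eb Gb Bbb Dbb
Common to both → Eb.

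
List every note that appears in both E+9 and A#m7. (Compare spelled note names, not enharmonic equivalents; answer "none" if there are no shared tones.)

G♯

E+9 = E, G♯, B♯, D, F♯.
A#m7 = A♯, C♯, E♯, G♯.
Shared: G♯.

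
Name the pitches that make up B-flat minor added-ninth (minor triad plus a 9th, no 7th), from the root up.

Bb Db F C

B-flat minor added-ninth is a minor added-ninth built on Bb.
- root: Bb
- minor 3rd: Db
- perfect 5th: F
- major 9th: C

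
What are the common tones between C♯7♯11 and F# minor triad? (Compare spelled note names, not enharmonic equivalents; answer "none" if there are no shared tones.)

C#

C♯7♯11: C# E# G# B F##
F# minor triad: F# A C#
Common to both → C#.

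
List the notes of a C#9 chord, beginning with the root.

C#9 is a dominant ninth built on C♯.
C♯ — root
E♯ — major 3rd
G♯ — perfect 5th
B — minor 7th
D♯ — major 9th

C♯ E♯ G♯ B D♯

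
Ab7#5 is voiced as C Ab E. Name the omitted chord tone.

The full Ab7#5 chord is Ab, C, E, Gb.
Comparing with the voicing, the minor 7th (7th) — Gb — is absent.

Gb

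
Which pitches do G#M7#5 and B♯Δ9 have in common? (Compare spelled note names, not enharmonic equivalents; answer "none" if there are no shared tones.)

G#M7#5 = G♯, B♯, D𝄪, F𝄪.
B♯Δ9 = B♯, D𝄪, F𝄪, A𝄪, C𝄪.
Shared: B♯, D𝄪, F𝄪.

B♯, D𝄪, F𝄪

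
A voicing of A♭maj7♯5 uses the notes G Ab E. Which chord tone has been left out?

C

A♭maj7♯5 = Ab, C, E, G. The voicing lacks the 3rd (major 3rd), C.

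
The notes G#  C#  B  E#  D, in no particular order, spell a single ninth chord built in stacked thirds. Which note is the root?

C#

Stacking in thirds gives C# – E# – G# – B – D, so C# is the root — C# dominant seventh flat nine.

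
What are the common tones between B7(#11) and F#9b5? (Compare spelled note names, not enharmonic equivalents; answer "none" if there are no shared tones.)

F#

B7(#11): B D# F# A E#
F#9b5: F# A# C E G#
Common to both → F#.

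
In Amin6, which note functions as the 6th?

F♯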